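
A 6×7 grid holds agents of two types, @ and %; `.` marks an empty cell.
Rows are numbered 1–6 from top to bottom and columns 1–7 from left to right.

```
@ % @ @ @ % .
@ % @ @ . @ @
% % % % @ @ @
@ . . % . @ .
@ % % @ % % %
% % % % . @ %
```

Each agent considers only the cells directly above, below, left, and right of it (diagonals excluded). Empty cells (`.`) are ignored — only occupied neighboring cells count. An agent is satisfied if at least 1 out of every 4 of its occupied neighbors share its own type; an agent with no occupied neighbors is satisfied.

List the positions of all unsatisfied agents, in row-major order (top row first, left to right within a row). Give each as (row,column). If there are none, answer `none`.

(1,6), (5,4), (6,6)

Row 1: (1,1)@ 1/2 satisfied · (1,2)% 1/3 satisfied · (1,3)@ 2/3 satisfied · (1,4)@ 3/3 satisfied · (1,5)@ 1/2 satisfied · (1,6)% 0/2 not
Row 2: (2,1)@ 1/3 satisfied · (2,2)% 2/4 satisfied · (2,3)@ 2/4 satisfied · (2,4)@ 2/3 satisfied · (2,6)@ 2/3 satisfied · (2,7)@ 2/2 satisfied
Row 3: (3,1)% 1/3 satisfied · (3,2)% 3/3 satisfied · (3,3)% 2/3 satisfied · (3,4)% 2/4 satisfied · (3,5)@ 1/2 satisfied · (3,6)@ 4/4 satisfied · (3,7)@ 2/2 satisfied
Row 4: (4,1)@ 1/2 satisfied · (4,4)% 1/2 satisfied · (4,6)@ 1/2 satisfied
Row 5: (5,1)@ 1/3 satisfied · (5,2)% 2/3 satisfied · (5,3)% 2/3 satisfied · (5,4)@ 0/4 not · (5,5)% 1/2 satisfied · (5,6)% 2/4 satisfied · (5,7)% 2/2 satisfied
Row 6: (6,1)% 1/2 satisfied · (6,2)% 3/3 satisfied · (6,3)% 3/3 satisfied · (6,4)% 1/2 satisfied · (6,6)@ 0/2 not · (6,7)% 1/2 satisfied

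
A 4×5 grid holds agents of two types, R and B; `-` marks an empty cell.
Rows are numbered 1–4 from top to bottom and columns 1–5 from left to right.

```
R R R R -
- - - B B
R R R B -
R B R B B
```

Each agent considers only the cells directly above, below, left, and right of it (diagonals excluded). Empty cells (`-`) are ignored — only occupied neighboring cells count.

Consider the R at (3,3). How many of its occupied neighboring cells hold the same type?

Occupied neighbors of (3,3): (4,3)=R, (3,2)=R, (3,4)=B.
Same type (R): 2 of 3.

2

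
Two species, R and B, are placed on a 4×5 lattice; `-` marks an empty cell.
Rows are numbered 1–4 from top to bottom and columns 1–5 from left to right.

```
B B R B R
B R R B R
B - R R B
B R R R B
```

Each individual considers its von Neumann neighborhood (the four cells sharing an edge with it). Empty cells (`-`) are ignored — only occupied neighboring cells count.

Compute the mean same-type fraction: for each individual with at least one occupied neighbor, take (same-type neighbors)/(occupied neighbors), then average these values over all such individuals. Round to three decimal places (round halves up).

(1,1)B 2/2
(1,2)B 1/3
(1,3)R 1/3
(1,4)B 1/3
(1,5)R 1/2
(2,1)B 2/3
(2,2)R 1/3
(2,3)R 3/4
(2,4)B 1/4
(2,5)R 1/3
(3,1)B 2/2
(3,3)R 3/3
(3,4)R 2/4
(3,5)B 1/3
(4,1)B 1/2
(4,2)R 1/2
(4,3)R 3/3
(4,4)R 2/3
(4,5)B 1/2
Sum over 19 individuals: 2/2 + 1/3 + 1/3 + 1/3 + 1/2 + 2/3 + 1/3 + 3/4 + 1/4 + 1/3 + 2/2 + 3/3 + 2/4 + 1/3 + 1/2 + 1/2 + 3/3 + 2/3 + 1/2 = 65/6; mean = 65/6 ÷ 19 = 65/114 = 0.570175… → 0.570.

0.570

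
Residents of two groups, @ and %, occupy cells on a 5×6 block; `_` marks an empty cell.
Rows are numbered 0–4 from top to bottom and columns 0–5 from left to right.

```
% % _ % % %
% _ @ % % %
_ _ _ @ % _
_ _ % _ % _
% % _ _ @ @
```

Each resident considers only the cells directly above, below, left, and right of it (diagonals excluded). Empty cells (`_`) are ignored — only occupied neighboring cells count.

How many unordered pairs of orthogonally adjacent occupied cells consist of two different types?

Scan each occupied cell's neighbors to the right and below so each pair is counted once.
Row 0: %(0,0)–%(0,1)= %(0,0)–%(1,0)= %(0,3)–%(0,4)= %(0,3)–%(1,3)= %(0,4)–%(0,5)= %(0,4)–%(1,4)= %(0,5)–%(1,5)=  → 0/7 unlike.
Row 1: @(1,2)–%(1,3)≠ %(1,3)–%(1,4)= %(1,3)–@(2,3)≠ %(1,4)–%(1,5)= %(1,4)–%(2,4)=  → 2/5 unlike.
Row 2: @(2,3)–%(2,4)≠ %(2,4)–%(3,4)=  → 1/2 unlike.
Row 3: %(3,4)–@(4,4)≠  → 1/1 unlike.
Row 4: %(4,0)–%(4,1)= @(4,4)–@(4,5)=  → 0/2 unlike.
Total adjacent occupied pairs: 17; unlike-type pairs: 4.

4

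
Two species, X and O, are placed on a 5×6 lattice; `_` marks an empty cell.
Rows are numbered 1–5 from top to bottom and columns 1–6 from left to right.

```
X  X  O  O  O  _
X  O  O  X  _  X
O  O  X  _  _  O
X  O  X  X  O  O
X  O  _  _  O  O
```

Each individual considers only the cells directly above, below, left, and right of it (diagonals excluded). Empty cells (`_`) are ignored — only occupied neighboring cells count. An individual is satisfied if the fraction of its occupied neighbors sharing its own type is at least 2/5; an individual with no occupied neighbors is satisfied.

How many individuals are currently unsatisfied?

(1,1)X 2/2 satisfied
(1,2)X 1/3 not
(1,3)O 2/3 satisfied
(1,4)O 2/3 satisfied
(1,5)O 1/1 satisfied
(2,1)X 1/3 not
(2,2)O 2/4 satisfied
(2,3)O 2/4 satisfied
(2,4)X 0/2 not
(2,6)X 0/1 not
(3,1)O 1/3 not
(3,2)O 3/4 satisfied
(3,3)X 1/3 not
(3,6)O 1/2 satisfied
(4,1)X 1/3 not
(4,2)O 2/4 satisfied
(4,3)X 2/3 satisfied
(4,4)X 1/2 satisfied
(4,5)O 2/3 satisfied
(4,6)O 3/3 satisfied
(5,1)X 1/2 satisfied
(5,2)O 1/2 satisfied
(5,5)O 2/2 satisfied
(5,6)O 2/2 satisfied
Unsatisfied: (1,2), (2,1), (2,4), (2,6), (3,1), (3,3), (4,1) — 7 in total.

7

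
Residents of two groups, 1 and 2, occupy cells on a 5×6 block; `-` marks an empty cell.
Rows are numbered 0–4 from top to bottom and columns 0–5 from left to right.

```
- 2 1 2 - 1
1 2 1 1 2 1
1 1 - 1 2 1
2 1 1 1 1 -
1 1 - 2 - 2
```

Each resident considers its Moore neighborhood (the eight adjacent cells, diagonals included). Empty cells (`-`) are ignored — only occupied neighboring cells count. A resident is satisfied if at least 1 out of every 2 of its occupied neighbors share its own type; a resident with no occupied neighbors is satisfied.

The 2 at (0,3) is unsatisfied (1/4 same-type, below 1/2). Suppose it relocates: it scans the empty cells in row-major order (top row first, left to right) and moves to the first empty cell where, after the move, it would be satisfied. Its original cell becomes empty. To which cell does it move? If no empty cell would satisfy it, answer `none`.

(0,0)

Vacating (0,3). Empty cells in order:
  (0,0): 2/3 same-type → satisfied — stop here.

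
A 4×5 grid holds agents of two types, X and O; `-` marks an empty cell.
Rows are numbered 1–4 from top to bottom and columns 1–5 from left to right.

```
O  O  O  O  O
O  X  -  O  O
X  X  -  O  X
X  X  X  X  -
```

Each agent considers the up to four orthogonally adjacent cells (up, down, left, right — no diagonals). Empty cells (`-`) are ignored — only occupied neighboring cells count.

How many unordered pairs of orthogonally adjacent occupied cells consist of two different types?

6

Scan each occupied cell's neighbors to the right and below so each pair is counted once.
From row 1: 1 unlike of 8 pairs (running 1/8).
From row 2: 3 unlike of 6 pairs (running 4/14).
From row 3: 2 unlike of 5 pairs (running 6/19).
From row 4: 0 unlike of 3 pairs (running 6/22).
Total adjacent occupied pairs: 22; unlike-type pairs: 6.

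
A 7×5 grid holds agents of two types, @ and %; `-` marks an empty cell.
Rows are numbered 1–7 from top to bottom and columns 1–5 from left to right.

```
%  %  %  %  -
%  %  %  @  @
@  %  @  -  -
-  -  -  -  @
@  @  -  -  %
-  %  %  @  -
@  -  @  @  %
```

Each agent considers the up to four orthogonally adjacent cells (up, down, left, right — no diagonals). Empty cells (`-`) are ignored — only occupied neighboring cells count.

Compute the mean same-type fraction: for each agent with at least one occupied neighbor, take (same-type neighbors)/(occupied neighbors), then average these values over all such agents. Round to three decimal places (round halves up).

(1,1)% 2/2
(1,2)% 3/3
(1,3)% 3/3
(1,4)% 1/2
(2,1)% 2/3
(2,2)% 4/4
(2,3)% 2/4
(2,4)@ 1/3
(2,5)@ 1/1
(3,1)@ 0/2
(3,2)% 1/3
(3,3)@ 0/2
(4,5)@ 0/1
(5,1)@ 1/1
(5,2)@ 1/2
(5,5)% 0/1
(6,2)% 1/2
(6,3)% 1/3
(6,4)@ 1/2
(7,1)@ — no occupied neighbors
(7,3)@ 1/2
(7,4)@ 2/3
(7,5)% 0/1
Sum over 22 agents: 2/2 + 3/3 + 3/3 + 1/2 + 2/3 + 4/4 + 2/4 + 1/3 + 1/1 + 0/2 + 1/3 + 0/2 + 0/1 + 1/1 + 1/2 + 0/1 + 1/2 + 1/3 + 1/2 + 1/2 + 2/3 + 0/1 = 34/3; mean = 34/3 ÷ 22 = 17/33 = 0.515151… → 0.515.

0.515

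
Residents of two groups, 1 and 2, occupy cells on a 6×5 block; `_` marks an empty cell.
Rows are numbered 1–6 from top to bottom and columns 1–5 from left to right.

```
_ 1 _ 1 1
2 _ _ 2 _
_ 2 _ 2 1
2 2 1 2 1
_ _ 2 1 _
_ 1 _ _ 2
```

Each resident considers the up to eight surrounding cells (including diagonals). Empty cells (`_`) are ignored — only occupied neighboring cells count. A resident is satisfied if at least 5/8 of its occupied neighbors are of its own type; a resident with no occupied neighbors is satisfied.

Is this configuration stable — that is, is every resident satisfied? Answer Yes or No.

No

(1,2)1 0/1 unhappy
(1,4)1 1/2 unhappy
(1,5)1 1/2 unhappy
(2,1)2 1/2 unhappy
(2,4)2 1/4 unhappy
(3,2)2 3/4 ok
(3,4)2 2/5 unhappy
(3,5)1 1/4 unhappy
(4,1)2 2/2 ok
(4,2)2 3/4 ok
(4,3)1 1/6 unhappy
(4,4)2 2/6 unhappy
(4,5)1 2/4 unhappy
(5,3)2 2/5 unhappy
(5,4)1 2/5 unhappy
(6,2)1 0/1 unhappy
(6,5)2 0/1 unhappy
For instance (1,2) has only 0/1 same-type neighbors, below 5/8.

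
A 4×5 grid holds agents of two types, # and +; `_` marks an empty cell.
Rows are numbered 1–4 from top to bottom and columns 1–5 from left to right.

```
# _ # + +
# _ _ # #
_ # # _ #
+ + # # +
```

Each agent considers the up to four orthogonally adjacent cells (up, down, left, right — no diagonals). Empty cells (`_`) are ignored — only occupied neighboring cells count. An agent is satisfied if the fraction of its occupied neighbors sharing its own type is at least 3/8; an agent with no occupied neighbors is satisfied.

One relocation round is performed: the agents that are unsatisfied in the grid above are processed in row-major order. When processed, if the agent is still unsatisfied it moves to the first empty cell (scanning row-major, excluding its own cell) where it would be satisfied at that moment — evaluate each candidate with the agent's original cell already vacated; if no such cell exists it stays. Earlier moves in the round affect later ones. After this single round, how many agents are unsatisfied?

1

Initially unsatisfied (in order): (1,3), (1,4), (4,2), (4,5).
  (1,3) → (1,2).
  (1,4): now satisfied by earlier moves; stays.
  (4,2) → (1,3).
  (4,5): no empty cell satisfies it; stays.
Resulting grid:
# # + + +
# _ _ # #
_ # # _ #
+ _ # # +
Unsatisfied now: (4,5).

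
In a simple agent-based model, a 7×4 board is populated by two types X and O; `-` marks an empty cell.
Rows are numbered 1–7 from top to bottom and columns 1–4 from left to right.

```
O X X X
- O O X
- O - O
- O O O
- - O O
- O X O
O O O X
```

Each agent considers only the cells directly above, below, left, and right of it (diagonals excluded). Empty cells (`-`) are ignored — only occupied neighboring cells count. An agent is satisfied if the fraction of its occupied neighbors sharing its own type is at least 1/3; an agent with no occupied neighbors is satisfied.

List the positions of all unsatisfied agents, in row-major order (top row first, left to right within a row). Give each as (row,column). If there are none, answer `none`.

Row 1: (1,1)O 0/1 unhappy · (1,2)X 1/3 ok · (1,3)X 2/3 ok · (1,4)X 2/2 ok
Row 2: (2,2)O 2/3 ok · (2,3)O 1/3 ok · (2,4)X 1/3 ok
Row 3: (3,2)O 2/2 ok · (3,4)O 1/2 ok
Row 4: (4,2)O 2/2 ok · (4,3)O 3/3 ok · (4,4)O 3/3 ok
Row 5: (5,3)O 2/3 ok · (5,4)O 3/3 ok
Row 6: (6,2)O 1/2 ok · (6,3)X 0/4 unhappy · (6,4)O 1/3 ok
Row 7: (7,1)O 1/1 ok · (7,2)O 3/3 ok · (7,3)O 1/3 ok · (7,4)X 0/2 unhappy

(1,1), (6,3), (7,4)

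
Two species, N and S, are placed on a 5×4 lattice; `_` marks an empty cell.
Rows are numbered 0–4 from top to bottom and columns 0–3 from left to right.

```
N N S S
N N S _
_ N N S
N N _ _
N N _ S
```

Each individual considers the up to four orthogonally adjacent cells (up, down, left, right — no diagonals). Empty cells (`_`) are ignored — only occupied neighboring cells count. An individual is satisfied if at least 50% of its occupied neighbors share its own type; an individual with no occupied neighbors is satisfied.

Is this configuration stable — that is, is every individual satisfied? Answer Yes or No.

No

(0,0)N 2/2 satisfied
(0,1)N 2/3 satisfied
(0,2)S 2/3 satisfied
(0,3)S 1/1 satisfied
(1,0)N 2/2 satisfied
(1,1)N 3/4 satisfied
(1,2)S 1/3 not
(2,1)N 3/3 satisfied
(2,2)N 1/3 not
(2,3)S 0/1 not
(3,0)N 2/2 satisfied
(3,1)N 3/3 satisfied
(4,0)N 2/2 satisfied
(4,1)N 2/2 satisfied
(4,3)S 0/0 satisfied
For instance (1,2) has only 1/3 same-type neighbors, below 1/2.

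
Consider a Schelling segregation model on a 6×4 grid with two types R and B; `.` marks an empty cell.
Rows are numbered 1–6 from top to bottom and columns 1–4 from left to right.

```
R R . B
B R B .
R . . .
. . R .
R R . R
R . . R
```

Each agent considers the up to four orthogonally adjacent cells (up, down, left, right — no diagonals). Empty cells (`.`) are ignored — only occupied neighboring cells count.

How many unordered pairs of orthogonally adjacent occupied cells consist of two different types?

Scan each occupied cell's neighbors to the right and below so each pair is counted once.
Row 1: R(1,1)–R(1,2)= R(1,1)–B(2,1)≠ R(1,2)–R(2,2)=  → 1/3 unlike.
Row 2: B(2,1)–R(2,2)≠ B(2,1)–R(3,1)≠ R(2,2)–B(2,3)≠  → 3/3 unlike.
Row 5: R(5,1)–R(5,2)= R(5,1)–R(6,1)= R(5,4)–R(6,4)=  → 0/3 unlike.
Total adjacent occupied pairs: 9; unlike-type pairs: 4.

4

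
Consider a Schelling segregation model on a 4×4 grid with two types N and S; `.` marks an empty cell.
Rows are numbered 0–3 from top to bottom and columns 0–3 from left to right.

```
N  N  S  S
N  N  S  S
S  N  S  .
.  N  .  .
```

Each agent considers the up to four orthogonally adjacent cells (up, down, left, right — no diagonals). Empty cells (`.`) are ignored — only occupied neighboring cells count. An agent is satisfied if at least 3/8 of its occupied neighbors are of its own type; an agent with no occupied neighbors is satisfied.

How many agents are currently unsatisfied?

Row 0: (0,0)N 2/2 satisfied · (0,1)N 2/3 satisfied · (0,2)S 2/3 satisfied · (0,3)S 2/2 satisfied
Row 1: (1,0)N 2/3 satisfied · (1,1)N 3/4 satisfied · (1,2)S 3/4 satisfied · (1,3)S 2/2 satisfied
Row 2: (2,0)S 0/2 not · (2,1)N 2/4 satisfied · (2,2)S 1/2 satisfied
Row 3: (3,1)N 1/1 satisfied
Unsatisfied: (2,0) — 1 in total.

1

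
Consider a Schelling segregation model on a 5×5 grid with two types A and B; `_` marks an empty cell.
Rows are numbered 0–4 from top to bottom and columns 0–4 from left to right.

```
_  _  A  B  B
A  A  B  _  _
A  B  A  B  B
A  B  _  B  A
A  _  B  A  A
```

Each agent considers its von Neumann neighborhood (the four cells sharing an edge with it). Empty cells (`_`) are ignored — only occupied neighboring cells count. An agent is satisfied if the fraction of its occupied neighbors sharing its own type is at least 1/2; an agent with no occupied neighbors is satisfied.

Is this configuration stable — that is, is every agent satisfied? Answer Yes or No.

(0,2)A 0/2 not
(0,3)B 1/2 satisfied
(0,4)B 1/1 satisfied
(1,0)A 2/2 satisfied
(1,1)A 1/3 not
(1,2)B 0/3 not
(2,0)A 2/3 satisfied
(2,1)B 1/4 not
(2,2)A 0/3 not
(2,3)B 2/3 satisfied
(2,4)B 1/2 satisfied
(3,0)A 2/3 satisfied
(3,1)B 1/2 satisfied
(3,3)B 1/3 not
(3,4)A 1/3 not
(4,0)A 1/1 satisfied
(4,2)B 0/1 not
(4,3)A 1/3 not
(4,4)A 2/2 satisfied
For instance (0,2) has only 0/2 same-type neighbors, below 1/2.

No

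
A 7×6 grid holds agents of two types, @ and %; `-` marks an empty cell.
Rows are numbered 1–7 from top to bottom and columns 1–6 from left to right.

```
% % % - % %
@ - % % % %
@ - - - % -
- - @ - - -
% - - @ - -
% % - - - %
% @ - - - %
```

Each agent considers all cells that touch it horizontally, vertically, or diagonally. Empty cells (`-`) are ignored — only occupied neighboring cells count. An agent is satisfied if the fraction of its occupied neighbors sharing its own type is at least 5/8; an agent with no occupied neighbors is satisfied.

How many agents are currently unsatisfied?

(1,1)% 1/2 not
(1,2)% 3/4 satisfied
(1,3)% 3/3 satisfied
(1,5)% 4/4 satisfied
(1,6)% 3/3 satisfied
(2,1)@ 1/3 not
(2,3)% 3/3 satisfied
(2,4)% 5/5 satisfied
(2,5)% 5/5 satisfied
(2,6)% 4/4 satisfied
(3,1)@ 1/1 satisfied
(3,5)% 3/3 satisfied
(4,3)@ 1/1 satisfied
(5,1)% 2/2 satisfied
(5,4)@ 1/1 satisfied
(6,1)% 3/4 satisfied
(6,2)% 3/4 satisfied
(6,6)% 1/1 satisfied
(7,1)% 2/3 satisfied
(7,2)@ 0/3 not
(7,6)% 1/1 satisfied
Unsatisfied: (1,1), (2,1), (7,2) — 3 in total.

3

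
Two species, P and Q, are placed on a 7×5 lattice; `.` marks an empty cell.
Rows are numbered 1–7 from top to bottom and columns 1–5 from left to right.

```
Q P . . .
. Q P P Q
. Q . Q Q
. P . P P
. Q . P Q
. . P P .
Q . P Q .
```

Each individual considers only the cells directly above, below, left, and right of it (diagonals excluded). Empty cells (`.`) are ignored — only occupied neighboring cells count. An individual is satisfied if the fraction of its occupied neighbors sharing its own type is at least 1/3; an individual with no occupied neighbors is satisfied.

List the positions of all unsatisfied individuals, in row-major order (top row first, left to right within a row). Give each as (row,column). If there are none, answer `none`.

(1,1)Q 0/1 not
(1,2)P 0/2 not
(2,2)Q 1/3 satisfied
(2,3)P 1/2 satisfied
(2,4)P 1/3 satisfied
(2,5)Q 1/2 satisfied
(3,2)Q 1/2 satisfied
(3,4)Q 1/3 satisfied
(3,5)Q 2/3 satisfied
(4,2)P 0/2 not
(4,4)P 2/3 satisfied
(4,5)P 1/3 satisfied
(5,2)Q 0/1 not
(5,4)P 2/3 satisfied
(5,5)Q 0/2 not
(6,3)P 2/2 satisfied
(6,4)P 2/3 satisfied
(7,1)Q 0/0 satisfied
(7,3)P 1/2 satisfied
(7,4)Q 0/2 not

(1,1), (1,2), (4,2), (5,2), (5,5), (7,4)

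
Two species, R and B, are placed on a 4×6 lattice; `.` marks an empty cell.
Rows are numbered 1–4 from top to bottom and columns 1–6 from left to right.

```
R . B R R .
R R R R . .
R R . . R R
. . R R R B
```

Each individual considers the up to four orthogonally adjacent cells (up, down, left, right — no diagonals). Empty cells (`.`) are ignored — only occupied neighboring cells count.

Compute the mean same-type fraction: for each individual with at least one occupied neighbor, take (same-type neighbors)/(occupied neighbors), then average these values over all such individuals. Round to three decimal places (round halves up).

Row 1: (1,1)R 1/1 · (1,3)B 0/2 · (1,4)R 2/3 · (1,5)R 1/1
Row 2: (2,1)R 3/3 · (2,2)R 3/3 · (2,3)R 2/3 · (2,4)R 2/2
Row 3: (3,1)R 2/2 · (3,2)R 2/2 · (3,5)R 2/2 · (3,6)R 1/2
Row 4: (4,3)R 1/1 · (4,4)R 2/2 · (4,5)R 2/3 · (4,6)B 0/2
Sum over 16 individuals: 1/1 + 0/2 + 2/3 + 1/1 + 3/3 + 3/3 + 2/3 + 2/2 + 2/2 + 2/2 + 2/2 + 1/2 + 1/1 + 2/2 + 2/3 + 0/2 = 25/2; mean = 25/2 ÷ 16 = 25/32 = 0.78125 → 0.781.

0.781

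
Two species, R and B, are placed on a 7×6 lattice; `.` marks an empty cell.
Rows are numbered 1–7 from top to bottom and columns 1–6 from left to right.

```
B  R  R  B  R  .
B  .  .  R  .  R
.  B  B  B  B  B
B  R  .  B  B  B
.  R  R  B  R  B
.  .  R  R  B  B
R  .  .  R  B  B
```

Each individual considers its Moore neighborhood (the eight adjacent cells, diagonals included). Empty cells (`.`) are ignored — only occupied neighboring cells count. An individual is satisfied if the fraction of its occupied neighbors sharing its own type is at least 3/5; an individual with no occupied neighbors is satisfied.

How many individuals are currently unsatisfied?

11

Row 1: (1,1)B 1/2 unhappy · (1,2)R 1/3 unhappy · (1,3)R 2/3 ok · (1,4)B 0/3 unhappy · (1,5)R 2/3 ok
Row 2: (2,1)B 2/3 ok · (2,4)R 2/6 unhappy · (2,6)R 1/3 unhappy
Row 3: (3,2)B 3/4 ok · (3,3)B 3/5 ok · (3,4)B 4/5 ok · (3,5)B 5/7 ok · (3,6)B 3/4 ok
Row 4: (4,1)B 1/3 unhappy · (4,2)R 2/5 unhappy · (4,4)B 5/7 ok · (4,5)B 7/8 ok · (4,6)B 4/5 ok
Row 5: (5,2)R 3/4 ok · (5,3)R 4/6 ok · (5,4)B 3/7 unhappy · (5,5)R 1/8 unhappy · (5,6)B 4/5 ok
Row 6: (6,3)R 4/5 ok · (6,4)R 4/7 unhappy · (6,5)B 5/8 ok · (6,6)B 4/5 ok
Row 7: (7,1)R 0/0 ok · (7,4)R 2/4 unhappy · (7,5)B 3/5 ok · (7,6)B 3/3 ok
Unsatisfied: (1,1), (1,2), (1,4), (2,4), (2,6), (4,1), (4,2), (5,4), (5,5), (6,4), (7,4) — 11 in total.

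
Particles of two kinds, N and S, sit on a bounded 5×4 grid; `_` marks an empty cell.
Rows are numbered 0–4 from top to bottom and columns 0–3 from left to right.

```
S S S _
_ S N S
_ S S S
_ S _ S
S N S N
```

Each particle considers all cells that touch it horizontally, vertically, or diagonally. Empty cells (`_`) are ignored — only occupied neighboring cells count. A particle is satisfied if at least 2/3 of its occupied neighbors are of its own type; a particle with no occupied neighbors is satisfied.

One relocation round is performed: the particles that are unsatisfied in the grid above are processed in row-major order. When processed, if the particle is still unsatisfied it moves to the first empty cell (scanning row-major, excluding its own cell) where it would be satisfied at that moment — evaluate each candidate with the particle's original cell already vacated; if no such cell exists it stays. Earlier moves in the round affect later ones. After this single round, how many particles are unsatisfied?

Initially unsatisfied (in order): (1,2), (4,0), (4,1), (4,2), (4,3).
  (1,2): no empty cell satisfies it; stays.
  (4,0) → (0,3).
  (4,1): no empty cell satisfies it; stays.
  (4,2) → (1,0).
  (4,3): no empty cell satisfies it; stays.
Resulting grid:
S S S S
S S N S
_ S S S
_ S _ S
_ N _ N
Unsatisfied now: (1,2), (4,1), (4,3).

3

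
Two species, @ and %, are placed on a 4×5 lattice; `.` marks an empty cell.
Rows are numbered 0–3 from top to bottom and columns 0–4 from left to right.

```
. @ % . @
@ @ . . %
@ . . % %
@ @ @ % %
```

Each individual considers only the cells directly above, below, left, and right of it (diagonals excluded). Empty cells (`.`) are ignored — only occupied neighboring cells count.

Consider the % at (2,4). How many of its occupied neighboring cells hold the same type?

3

Occupied neighbors of (2,4): (1,4)=%, (3,4)=%, (2,3)=%.
Same type (%): 3 of 3.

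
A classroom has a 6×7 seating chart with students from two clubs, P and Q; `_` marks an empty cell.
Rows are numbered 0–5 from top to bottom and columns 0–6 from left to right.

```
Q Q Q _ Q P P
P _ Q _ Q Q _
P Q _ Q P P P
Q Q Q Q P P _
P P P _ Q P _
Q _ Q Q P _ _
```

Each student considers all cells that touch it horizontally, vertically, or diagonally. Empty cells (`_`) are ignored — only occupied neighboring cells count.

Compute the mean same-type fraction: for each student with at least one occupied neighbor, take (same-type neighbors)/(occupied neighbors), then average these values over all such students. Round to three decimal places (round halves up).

Row 0: (0,0)Q 1/2 · (0,1)Q 3/4 · (0,2)Q 2/2 · (0,4)Q 2/3 · (0,5)P 1/4 · (0,6)P 1/2
Row 1: (1,0)P 1/4 · (1,2)Q 4/4 · (1,4)Q 3/6 · (1,5)Q 2/7
Row 2: (2,0)P 1/4 · (2,1)Q 4/6 · (2,3)Q 4/6 · (2,4)P 3/7 · (2,5)P 4/6 · (2,6)P 2/3
Row 3: (3,0)Q 2/5 · (3,1)Q 3/7 · (3,2)Q 4/6 · (3,3)Q 3/6 · (3,4)P 4/7 · (3,5)P 5/6
Row 4: (4,0)P 1/4 · (4,1)P 2/7 · (4,2)P 1/6 · (4,4)Q 2/6 · (4,5)P 3/4
Row 5: (5,0)Q 0/2 · (5,2)Q 1/3 · (5,3)Q 2/4 · (5,4)P 1/3
Sum over 31 students: 1/2 + 3/4 + 2/2 + 2/3 + 1/4 + 1/2 + 1/4 + 4/4 + 3/6 + 2/7 + 1/4 + 4/6 + 4/6 + 3/7 + 4/6 + 2/3 + 2/5 + 3/7 + 4/6 + 3/6 + 4/7 + 5/6 + 1/4 + 2/7 + 1/6 + 2/6 + 3/4 + 0/2 + 1/3 + 2/4 + 1/3 = 77/5; mean = 77/5 ÷ 31 = 77/155 = 0.496774… → 0.497.

0.497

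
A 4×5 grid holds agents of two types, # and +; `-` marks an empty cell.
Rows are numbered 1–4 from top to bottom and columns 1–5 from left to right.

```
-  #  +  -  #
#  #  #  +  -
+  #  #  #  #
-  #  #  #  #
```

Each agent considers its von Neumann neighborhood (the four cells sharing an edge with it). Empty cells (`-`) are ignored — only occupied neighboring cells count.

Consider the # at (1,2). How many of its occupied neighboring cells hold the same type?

1

Occupied neighbors of (1,2): (2,2)=#, (1,3)=+.
Same type (#): 1 of 2.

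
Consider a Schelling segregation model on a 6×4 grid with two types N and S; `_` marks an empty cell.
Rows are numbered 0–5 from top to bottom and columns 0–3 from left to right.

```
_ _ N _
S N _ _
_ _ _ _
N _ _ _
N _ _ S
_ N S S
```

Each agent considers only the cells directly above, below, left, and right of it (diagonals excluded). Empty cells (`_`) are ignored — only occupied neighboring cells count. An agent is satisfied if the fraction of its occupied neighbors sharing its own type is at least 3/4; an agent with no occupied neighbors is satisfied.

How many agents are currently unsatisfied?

Row 0: (0,2)N 0/0 satisfied
Row 1: (1,0)S 0/1 not · (1,1)N 0/1 not
Row 3: (3,0)N 1/1 satisfied
Row 4: (4,0)N 1/1 satisfied · (4,3)S 1/1 satisfied
Row 5: (5,1)N 0/1 not · (5,2)S 1/2 not · (5,3)S 2/2 satisfied
Unsatisfied: (1,0), (1,1), (5,1), (5,2) — 4 in total.

4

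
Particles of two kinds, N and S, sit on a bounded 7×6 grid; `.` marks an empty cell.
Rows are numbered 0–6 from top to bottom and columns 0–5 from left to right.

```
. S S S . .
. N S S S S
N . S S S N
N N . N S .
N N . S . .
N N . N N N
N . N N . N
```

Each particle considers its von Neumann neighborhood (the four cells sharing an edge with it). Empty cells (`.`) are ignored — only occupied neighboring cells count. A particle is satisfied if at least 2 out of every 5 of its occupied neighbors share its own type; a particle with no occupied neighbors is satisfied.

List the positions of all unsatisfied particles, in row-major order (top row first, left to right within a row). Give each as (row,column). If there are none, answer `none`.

(1,1), (2,5), (3,3), (4,3)

(0,1)S 1/2 ok
(0,2)S 3/3 ok
(0,3)S 2/2 ok
(1,1)N 0/2 unhappy
(1,2)S 3/4 ok
(1,3)S 4/4 ok
(1,4)S 3/3 ok
(1,5)S 1/2 ok
(2,0)N 1/1 ok
(2,2)S 2/2 ok
(2,3)S 3/4 ok
(2,4)S 3/4 ok
(2,5)N 0/2 unhappy
(3,0)N 3/3 ok
(3,1)N 2/2 ok
(3,3)N 0/3 unhappy
(3,4)S 1/2 ok
(4,0)N 3/3 ok
(4,1)N 3/3 ok
(4,3)S 0/2 unhappy
(5,0)N 3/3 ok
(5,1)N 2/2 ok
(5,3)N 2/3 ok
(5,4)N 2/2 ok
(5,5)N 2/2 ok
(6,0)N 1/1 ok
(6,2)N 1/1 ok
(6,3)N 2/2 ok
(6,5)N 1/1 ok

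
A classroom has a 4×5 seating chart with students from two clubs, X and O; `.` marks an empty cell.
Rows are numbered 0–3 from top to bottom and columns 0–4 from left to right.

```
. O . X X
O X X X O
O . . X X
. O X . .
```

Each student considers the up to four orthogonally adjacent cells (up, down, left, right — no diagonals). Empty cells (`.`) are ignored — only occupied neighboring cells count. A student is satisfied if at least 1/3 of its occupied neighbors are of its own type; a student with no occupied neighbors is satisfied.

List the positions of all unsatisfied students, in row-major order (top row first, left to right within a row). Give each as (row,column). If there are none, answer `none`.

(0,1), (1,4), (3,1), (3,2)

Row 0: (0,1)O 0/1 not · (0,3)X 2/2 satisfied · (0,4)X 1/2 satisfied
Row 1: (1,0)O 1/2 satisfied · (1,1)X 1/3 satisfied · (1,2)X 2/2 satisfied · (1,3)X 3/4 satisfied · (1,4)O 0/3 not
Row 2: (2,0)O 1/1 satisfied · (2,3)X 2/2 satisfied · (2,4)X 1/2 satisfied
Row 3: (3,1)O 0/1 not · (3,2)X 0/1 not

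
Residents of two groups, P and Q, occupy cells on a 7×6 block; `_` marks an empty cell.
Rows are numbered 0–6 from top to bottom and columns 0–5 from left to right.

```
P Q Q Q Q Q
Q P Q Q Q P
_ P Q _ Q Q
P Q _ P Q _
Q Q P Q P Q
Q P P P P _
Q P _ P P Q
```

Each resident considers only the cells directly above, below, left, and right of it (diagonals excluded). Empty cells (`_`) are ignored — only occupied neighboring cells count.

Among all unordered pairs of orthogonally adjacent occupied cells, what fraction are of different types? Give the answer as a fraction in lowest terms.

8/17

Scan each occupied cell's neighbors to the right and below so each pair is counted once.
Row 0: P(0,0)–Q(0,1)≠ P(0,0)–Q(1,0)≠ Q(0,1)–Q(0,2)= Q(0,1)–P(1,1)≠ Q(0,2)–Q(0,3)= Q(0,2)–Q(1,2)= Q(0,3)–Q(0,4)= Q(0,3)–Q(1,3)= Q(0,4)–Q(0,5)= Q(0,4)–Q(1,4)= Q(0,5)–P(1,5)≠  → 4/11 unlike.
Row 1: Q(1,0)–P(1,1)≠ P(1,1)–Q(1,2)≠ P(1,1)–P(2,1)= Q(1,2)–Q(1,3)= Q(1,2)–Q(2,2)= Q(1,3)–Q(1,4)= Q(1,4)–P(1,5)≠ Q(1,4)–Q(2,4)= P(1,5)–Q(2,5)≠  → 4/9 unlike.
Row 2: P(2,1)–Q(2,2)≠ P(2,1)–Q(3,1)≠ Q(2,4)–Q(2,5)= Q(2,4)–Q(3,4)=  → 2/4 unlike.
Row 3: P(3,0)–Q(3,1)≠ P(3,0)–Q(4,0)≠ Q(3,1)–Q(4,1)= P(3,3)–Q(3,4)≠ P(3,3)–Q(4,3)≠ Q(3,4)–P(4,4)≠  → 5/6 unlike.
Row 4: Q(4,0)–Q(4,1)= Q(4,0)–Q(5,0)= Q(4,1)–P(4,2)≠ Q(4,1)–P(5,1)≠ P(4,2)–Q(4,3)≠ P(4,2)–P(5,2)= Q(4,3)–P(4,4)≠ Q(4,3)–P(5,3)≠ P(4,4)–Q(4,5)≠ P(4,4)–P(5,4)=  → 6/10 unlike.
Row 5: Q(5,0)–P(5,1)≠ Q(5,0)–Q(6,0)= P(5,1)–P(5,2)= P(5,1)–P(6,1)= P(5,2)–P(5,3)= P(5,3)–P(5,4)= P(5,3)–P(6,3)= P(5,4)–P(6,4)=  → 1/8 unlike.
Row 6: Q(6,0)–P(6,1)≠ P(6,3)–P(6,4)= P(6,4)–Q(6,5)≠  → 2/3 unlike.
Total adjacent occupied pairs: 51; unlike-type pairs: 24.
24/51 reduces to 8/17.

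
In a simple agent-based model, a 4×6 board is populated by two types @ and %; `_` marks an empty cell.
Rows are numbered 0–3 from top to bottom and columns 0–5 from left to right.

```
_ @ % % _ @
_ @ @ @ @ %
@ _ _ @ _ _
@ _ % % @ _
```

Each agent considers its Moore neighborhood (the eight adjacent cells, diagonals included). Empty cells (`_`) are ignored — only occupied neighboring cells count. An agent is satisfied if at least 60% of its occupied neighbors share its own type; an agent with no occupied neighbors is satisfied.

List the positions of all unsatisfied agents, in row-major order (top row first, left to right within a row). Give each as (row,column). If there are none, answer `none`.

(0,1)@ 2/3 ✓
(0,2)% 1/5 ✗
(0,3)% 1/4 ✗
(0,5)@ 1/2 ✗
(1,1)@ 3/4 ✓
(1,2)@ 4/6 ✓
(1,3)@ 3/5 ✓
(1,4)@ 3/5 ✓
(1,5)% 0/2 ✗
(2,0)@ 2/2 ✓
(2,3)@ 4/6 ✓
(3,0)@ 1/1 ✓
(3,2)% 1/2 ✗
(3,3)% 1/3 ✗
(3,4)@ 1/2 ✗

(0,2), (0,3), (0,5), (1,5), (3,2), (3,3), (3,4)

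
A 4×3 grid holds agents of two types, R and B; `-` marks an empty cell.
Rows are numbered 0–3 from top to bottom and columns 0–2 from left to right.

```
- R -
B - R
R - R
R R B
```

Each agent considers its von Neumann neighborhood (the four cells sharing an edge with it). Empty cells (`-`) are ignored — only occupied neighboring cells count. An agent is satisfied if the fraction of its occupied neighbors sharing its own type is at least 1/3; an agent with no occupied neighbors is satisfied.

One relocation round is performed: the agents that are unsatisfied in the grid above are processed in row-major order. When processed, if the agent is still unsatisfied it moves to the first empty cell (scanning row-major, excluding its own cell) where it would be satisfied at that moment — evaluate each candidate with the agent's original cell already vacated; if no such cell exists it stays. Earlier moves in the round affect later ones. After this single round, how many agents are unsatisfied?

Initially unsatisfied (in order): (1,0), (3,2).
  (1,0): no empty cell satisfies it; stays.
  (3,2) → (0,0).
Resulting grid:
B R -
B - R
R - R
R R -
Unsatisfied now: (0,1).

1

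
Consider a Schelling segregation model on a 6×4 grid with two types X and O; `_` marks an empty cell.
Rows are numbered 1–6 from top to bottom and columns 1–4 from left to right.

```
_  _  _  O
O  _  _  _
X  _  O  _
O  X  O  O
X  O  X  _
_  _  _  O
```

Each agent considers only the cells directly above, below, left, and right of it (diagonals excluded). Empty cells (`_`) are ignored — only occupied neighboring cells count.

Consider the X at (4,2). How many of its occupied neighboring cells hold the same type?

0

Occupied neighbors of (4,2): (5,2)=O, (4,1)=O, (4,3)=O.
Same type (X): 0 of 3.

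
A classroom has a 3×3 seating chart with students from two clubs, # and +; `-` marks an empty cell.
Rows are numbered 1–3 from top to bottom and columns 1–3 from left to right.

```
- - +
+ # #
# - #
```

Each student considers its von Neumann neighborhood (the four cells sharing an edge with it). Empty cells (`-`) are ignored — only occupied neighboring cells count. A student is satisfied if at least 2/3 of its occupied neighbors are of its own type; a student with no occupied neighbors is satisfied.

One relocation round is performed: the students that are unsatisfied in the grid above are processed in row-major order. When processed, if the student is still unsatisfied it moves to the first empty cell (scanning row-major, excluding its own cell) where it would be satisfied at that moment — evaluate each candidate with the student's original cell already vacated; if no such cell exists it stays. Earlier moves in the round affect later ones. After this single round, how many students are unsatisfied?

0

Initially unsatisfied (in order): (1,3), (2,1), (2,2), (3,1).
  (1,3) → (1,1).
  (2,1): no empty cell satisfies it; stays.
  (2,2) → (1,3).
  (3,1) → (3,2).
Resulting grid:
+ - #
+ - #
- # #
All satisfied now.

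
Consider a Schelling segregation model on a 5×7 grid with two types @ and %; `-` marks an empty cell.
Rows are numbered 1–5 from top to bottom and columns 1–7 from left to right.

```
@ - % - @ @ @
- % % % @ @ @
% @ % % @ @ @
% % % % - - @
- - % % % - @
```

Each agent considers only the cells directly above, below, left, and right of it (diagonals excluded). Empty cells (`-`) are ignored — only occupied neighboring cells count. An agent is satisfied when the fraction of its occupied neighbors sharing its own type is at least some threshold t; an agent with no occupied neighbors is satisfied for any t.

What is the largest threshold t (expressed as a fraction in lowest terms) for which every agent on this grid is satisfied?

0/1

(1,1)@ — no occupied neighbors
(1,3)% 1/1
(1,5)@ 2/2
(1,6)@ 3/3
(1,7)@ 2/2
(2,2)% 1/2
(2,3)% 4/4
(2,4)% 2/3
(2,5)@ 3/4
(2,6)@ 4/4
(2,7)@ 3/3
(3,1)% 1/2
(3,2)@ 0/4
(3,3)% 3/4
(3,4)% 3/4
(3,5)@ 2/3
(3,6)@ 3/3
(3,7)@ 3/3
(4,1)% 2/2
(4,2)% 2/3
(4,3)% 4/4
(4,4)% 3/3
(4,7)@ 2/2
(5,3)% 2/2
(5,4)% 3/3
(5,5)% 1/1
(5,7)@ 1/1
The smallest same-type fraction is 0/4 at (3,2), which reduces to 0/1. Any threshold above that leaves this agent unsatisfied.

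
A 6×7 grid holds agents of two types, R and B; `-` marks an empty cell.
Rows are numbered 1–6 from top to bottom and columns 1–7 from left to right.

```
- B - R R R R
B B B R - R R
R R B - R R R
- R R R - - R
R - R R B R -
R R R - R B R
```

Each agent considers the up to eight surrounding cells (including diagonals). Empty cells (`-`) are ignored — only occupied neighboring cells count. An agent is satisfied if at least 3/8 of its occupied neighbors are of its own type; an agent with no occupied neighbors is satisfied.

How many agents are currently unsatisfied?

3

(1,2)B 3/3 ok
(1,4)R 2/3 ok
(1,5)R 4/4 ok
(1,6)R 4/4 ok
(1,7)R 3/3 ok
(2,1)B 2/4 ok
(2,2)B 4/6 ok
(2,3)B 3/6 ok
(2,4)R 3/5 ok
(2,6)R 7/7 ok
(2,7)R 5/5 ok
(3,1)R 2/4 ok
(3,2)R 3/7 ok
(3,3)B 2/7 unhappy
(3,5)R 4/4 ok
(3,6)R 5/5 ok
(3,7)R 4/4 ok
(4,2)R 5/6 ok
(4,3)R 5/6 ok
(4,4)R 4/6 ok
(4,7)R 3/3 ok
(5,1)R 3/3 ok
(5,3)R 6/6 ok
(5,4)R 5/6 ok
(5,5)B 1/5 unhappy
(5,6)R 3/5 ok
(6,1)R 2/2 ok
(6,2)R 4/4 ok
(6,3)R 3/3 ok
(6,5)R 2/4 ok
(6,6)B 1/4 unhappy
(6,7)R 1/2 ok
Unsatisfied: (3,3), (5,5), (6,6) — 3 in total.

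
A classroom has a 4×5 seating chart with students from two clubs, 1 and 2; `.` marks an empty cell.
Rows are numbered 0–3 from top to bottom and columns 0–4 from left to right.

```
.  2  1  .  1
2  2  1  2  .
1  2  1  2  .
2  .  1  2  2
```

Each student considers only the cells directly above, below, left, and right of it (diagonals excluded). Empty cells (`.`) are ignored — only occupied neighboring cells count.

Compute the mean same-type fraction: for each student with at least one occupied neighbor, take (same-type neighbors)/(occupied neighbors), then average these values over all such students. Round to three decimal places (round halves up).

Row 0: (0,1)2 1/2 · (0,2)1 1/2 · (0,4)1 — no occupied neighbors
Row 1: (1,0)2 1/2 · (1,1)2 3/4 · (1,2)1 2/4 · (1,3)2 1/2
Row 2: (2,0)1 0/3 · (2,1)2 1/3 · (2,2)1 2/4 · (2,3)2 2/3
Row 3: (3,0)2 0/1 · (3,2)1 1/2 · (3,3)2 2/3 · (3,4)2 1/1
Sum over 14 students: 1/2 + 1/2 + 1/2 + 3/4 + 2/4 + 1/2 + 0/3 + 1/3 + 2/4 + 2/3 + 0/1 + 1/2 + 2/3 + 1/1 = 83/12; mean = 83/12 ÷ 14 = 83/168 = 0.494047… → 0.494.

0.494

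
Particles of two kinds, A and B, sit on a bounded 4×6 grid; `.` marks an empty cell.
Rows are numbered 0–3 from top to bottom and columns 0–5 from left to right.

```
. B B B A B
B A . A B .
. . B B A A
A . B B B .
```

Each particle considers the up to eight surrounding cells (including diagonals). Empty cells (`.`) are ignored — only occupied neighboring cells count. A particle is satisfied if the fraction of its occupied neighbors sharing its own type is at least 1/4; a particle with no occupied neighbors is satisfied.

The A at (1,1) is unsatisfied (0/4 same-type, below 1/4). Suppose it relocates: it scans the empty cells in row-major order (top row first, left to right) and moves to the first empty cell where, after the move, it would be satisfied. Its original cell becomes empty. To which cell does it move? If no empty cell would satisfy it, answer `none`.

Vacating (1,1). Empty cells in order:
  (0,0): 0/2 same-type → still unsatisfied.
  (1,2): 1/6 same-type → still unsatisfied.
  (1,5): 3/5 same-type → satisfied — stop here.

(1,5)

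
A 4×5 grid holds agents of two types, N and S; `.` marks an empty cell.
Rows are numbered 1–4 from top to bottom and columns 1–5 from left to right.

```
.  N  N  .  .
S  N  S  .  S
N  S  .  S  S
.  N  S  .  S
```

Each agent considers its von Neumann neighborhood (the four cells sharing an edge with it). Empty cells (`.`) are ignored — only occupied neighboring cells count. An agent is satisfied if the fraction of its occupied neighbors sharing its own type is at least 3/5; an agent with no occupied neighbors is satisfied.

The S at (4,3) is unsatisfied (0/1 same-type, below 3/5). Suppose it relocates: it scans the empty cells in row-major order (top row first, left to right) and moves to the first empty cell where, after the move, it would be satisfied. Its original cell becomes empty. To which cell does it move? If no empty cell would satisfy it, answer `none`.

Vacating (4,3). Empty cells in order:
  (1,1): 1/2 same-type → still unsatisfied.
  (1,4): 0/1 same-type → still unsatisfied.
  (1,5): 1/1 same-type → satisfied — stop here.

(1,5)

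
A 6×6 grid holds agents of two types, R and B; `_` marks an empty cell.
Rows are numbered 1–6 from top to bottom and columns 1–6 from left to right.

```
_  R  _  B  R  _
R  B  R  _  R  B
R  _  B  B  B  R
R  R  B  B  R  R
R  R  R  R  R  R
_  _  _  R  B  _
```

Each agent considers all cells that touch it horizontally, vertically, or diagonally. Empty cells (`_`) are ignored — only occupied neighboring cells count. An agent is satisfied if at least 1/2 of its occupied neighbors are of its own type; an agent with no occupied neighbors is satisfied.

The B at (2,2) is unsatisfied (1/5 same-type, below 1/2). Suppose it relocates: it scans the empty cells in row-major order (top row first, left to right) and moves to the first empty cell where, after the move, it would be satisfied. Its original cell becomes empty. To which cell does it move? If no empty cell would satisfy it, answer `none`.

(2,4)

Vacating (2,2). Empty cells in order:
  (1,1): 0/2 same-type → still unsatisfied.
  (1,3): 1/3 same-type → still unsatisfied.
  (1,6): 1/3 same-type → still unsatisfied.
  (2,4): 4/7 same-type → satisfied — stop here.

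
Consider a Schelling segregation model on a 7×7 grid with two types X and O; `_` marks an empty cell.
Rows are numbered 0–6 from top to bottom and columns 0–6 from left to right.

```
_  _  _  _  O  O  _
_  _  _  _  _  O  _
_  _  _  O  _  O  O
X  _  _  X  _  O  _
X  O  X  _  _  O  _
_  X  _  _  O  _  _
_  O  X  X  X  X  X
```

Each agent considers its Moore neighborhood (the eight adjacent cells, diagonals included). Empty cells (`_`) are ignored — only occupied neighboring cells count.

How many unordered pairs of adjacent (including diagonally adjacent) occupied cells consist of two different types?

Scan each occupied cell's neighbors to the right and below (and the two forward diagonals) so each pair is counted once.
Row 0: O(0,4)–O(0,5)= O(0,4)–O(1,5)= O(0,5)–O(1,5)=  → 0/3 unlike.
Row 1: O(1,5)–O(2,5)= O(1,5)–O(2,6)=  → 0/2 unlike.
Row 2: O(2,3)–X(3,3)≠ O(2,5)–O(2,6)= O(2,5)–O(3,5)= O(2,6)–O(3,5)=  → 1/4 unlike.
Row 3: X(3,0)–X(4,0)= X(3,0)–O(4,1)≠ X(3,3)–X(4,2)= O(3,5)–O(4,5)=  → 1/4 unlike.
Row 4: X(4,0)–O(4,1)≠ X(4,0)–X(5,1)= O(4,1)–X(4,2)≠ O(4,1)–X(5,1)≠ X(4,2)–X(5,1)= O(4,5)–O(5,4)=  → 3/6 unlike.
Row 5: X(5,1)–O(6,1)≠ X(5,1)–X(6,2)= O(5,4)–X(6,4)≠ O(5,4)–X(6,5)≠ O(5,4)–X(6,3)≠  → 4/5 unlike.
Row 6: O(6,1)–X(6,2)≠ X(6,2)–X(6,3)= X(6,3)–X(6,4)= X(6,4)–X(6,5)= X(6,5)–X(6,6)=  → 1/5 unlike.
Total adjacent occupied pairs: 29; unlike-type pairs: 10.

10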